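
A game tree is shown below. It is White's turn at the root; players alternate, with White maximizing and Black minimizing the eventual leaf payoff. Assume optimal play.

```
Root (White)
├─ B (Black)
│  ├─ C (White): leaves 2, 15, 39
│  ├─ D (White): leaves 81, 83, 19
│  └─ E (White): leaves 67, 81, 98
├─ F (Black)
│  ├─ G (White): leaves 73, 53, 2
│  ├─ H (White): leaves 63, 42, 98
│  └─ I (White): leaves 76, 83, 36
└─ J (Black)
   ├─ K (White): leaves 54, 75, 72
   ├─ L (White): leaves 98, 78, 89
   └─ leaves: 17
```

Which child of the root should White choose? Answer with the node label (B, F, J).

C (White): max(2, 15, 39) = 39
D (White): max(81, 83, 19) = 83
E (White): max(67, 81, 98) = 98
B (Black): min(39, 83, 98) = 39
G (White): max(73, 53, 2) = 73
H (White): max(63, 42, 98) = 98
I (White): max(76, 83, 36) = 83
F (Black): min(73, 98, 83) = 73
K (White): max(54, 75, 72) = 75
L (White): max(98, 78, 89) = 98
J (Black): min(75, 98, 17) = 17
Root (White): max(39, 73, 17) = 73
White picks the child with the highest value: F (value 73).

F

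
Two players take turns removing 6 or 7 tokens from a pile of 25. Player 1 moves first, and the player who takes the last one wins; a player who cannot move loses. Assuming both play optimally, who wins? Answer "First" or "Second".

i:   0  1  2  3  4  5  6  7  8  9 10 11 12 13 14 15 16 17 18 19 20 21 22 23 24 25
     L  L  L  L  L  L  W  W  W  W  W  W  W  L  L  L  L  L  L  W  W  W  W  W  W  W
Position 25 is W, so the first player wins.

First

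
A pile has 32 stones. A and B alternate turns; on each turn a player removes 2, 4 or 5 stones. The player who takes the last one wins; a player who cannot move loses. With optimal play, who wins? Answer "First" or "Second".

W/L table (W = player to move can force a win):
i:   0  1  2  3  4  5  6  7  8  9 10 11 12 13 14 15 16 17 18 19 20 21 22 23 24 25 26 27 28 29 30 31 32
     L  L  W  W  W  W  W  L  L  W  W  W  W  W  L  L  W  W  W  W  W  L  L  W  W  W  W  W  L  L  W  W  W
Position 32 is W, so the first player wins.

First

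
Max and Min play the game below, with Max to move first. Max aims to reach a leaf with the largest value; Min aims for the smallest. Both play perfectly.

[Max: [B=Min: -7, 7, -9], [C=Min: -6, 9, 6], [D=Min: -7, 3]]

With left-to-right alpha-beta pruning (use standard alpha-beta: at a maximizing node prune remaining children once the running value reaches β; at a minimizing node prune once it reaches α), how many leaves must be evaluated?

B [α=-∞,β=+∞]: v=-9
C [α=-9,β=+∞]: v=-6
D [α=-6,β=+∞]: v=-7 after child 1 ≤ α → α-cutoff, skip 1
Root [α=-∞,β=+∞]: v=-6
Leaves evaluated: 7 of 8.

7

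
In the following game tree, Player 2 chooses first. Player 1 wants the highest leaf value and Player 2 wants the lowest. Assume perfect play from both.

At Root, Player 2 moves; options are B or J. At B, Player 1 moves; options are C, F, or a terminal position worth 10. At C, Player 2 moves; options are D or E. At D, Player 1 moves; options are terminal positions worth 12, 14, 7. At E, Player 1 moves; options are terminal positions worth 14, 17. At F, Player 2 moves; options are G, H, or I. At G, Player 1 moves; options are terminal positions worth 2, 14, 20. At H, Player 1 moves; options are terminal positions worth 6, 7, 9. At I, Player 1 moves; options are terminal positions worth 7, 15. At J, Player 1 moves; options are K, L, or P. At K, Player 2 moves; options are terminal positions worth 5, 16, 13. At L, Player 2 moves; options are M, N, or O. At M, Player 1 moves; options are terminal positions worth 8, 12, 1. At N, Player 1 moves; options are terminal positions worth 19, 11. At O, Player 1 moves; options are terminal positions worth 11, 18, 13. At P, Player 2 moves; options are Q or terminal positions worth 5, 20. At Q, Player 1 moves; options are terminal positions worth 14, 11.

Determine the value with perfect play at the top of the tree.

D (Player 1): max(12, 14, 7) = 14
E (Player 1): max(14, 17) = 17
C (Player 2): min(14, 17) = 14
G (Player 1): max(2, 14, 20) = 20
H (Player 1): max(6, 7, 9) = 9
I (Player 1): max(7, 15) = 15
F (Player 2): min(20, 9, 15) = 9
B (Player 1): max(14, 9, 10) = 14
K (Player 2): min(5, 16, 13) = 5
M (Player 1): max(8, 12, 1) = 12
N (Player 1): max(19, 11) = 19
O (Player 1): max(11, 18, 13) = 18
L (Player 2): min(12, 19, 18) = 12
Q (Player 1): max(14, 11) = 14
P (Player 2): min(14, 5, 20) = 5
J (Player 1): max(5, 12, 5) = 12
Root (Player 2): min(14, 12) = 12

12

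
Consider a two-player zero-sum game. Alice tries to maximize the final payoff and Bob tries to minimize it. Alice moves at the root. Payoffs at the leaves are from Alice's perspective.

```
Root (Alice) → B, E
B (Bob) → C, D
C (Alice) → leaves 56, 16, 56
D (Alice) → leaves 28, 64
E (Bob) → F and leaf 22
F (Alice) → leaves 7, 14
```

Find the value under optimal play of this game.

56

C (Alice): max(56, 16, 56) = 56
D (Alice): max(28, 64) = 64
B (Bob): min(56, 64) = 56
F (Alice): max(7, 14) = 14
E (Bob): min(14, 22) = 14
Root (Alice): max(56, 14) = 56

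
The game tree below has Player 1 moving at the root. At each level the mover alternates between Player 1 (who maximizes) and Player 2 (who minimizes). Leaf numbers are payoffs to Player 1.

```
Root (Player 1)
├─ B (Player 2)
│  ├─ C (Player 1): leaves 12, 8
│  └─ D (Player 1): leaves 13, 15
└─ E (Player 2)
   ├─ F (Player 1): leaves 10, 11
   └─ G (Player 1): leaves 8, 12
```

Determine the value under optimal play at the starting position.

C (Player 1): max(12, 8) = 12
D (Player 1): max(13, 15) = 15
B (Player 2): min(12, 15) = 12
F (Player 1): max(10, 11) = 11
G (Player 1): max(8, 12) = 12
E (Player 2): min(11, 12) = 11
Root (Player 1): max(12, 11) = 12

12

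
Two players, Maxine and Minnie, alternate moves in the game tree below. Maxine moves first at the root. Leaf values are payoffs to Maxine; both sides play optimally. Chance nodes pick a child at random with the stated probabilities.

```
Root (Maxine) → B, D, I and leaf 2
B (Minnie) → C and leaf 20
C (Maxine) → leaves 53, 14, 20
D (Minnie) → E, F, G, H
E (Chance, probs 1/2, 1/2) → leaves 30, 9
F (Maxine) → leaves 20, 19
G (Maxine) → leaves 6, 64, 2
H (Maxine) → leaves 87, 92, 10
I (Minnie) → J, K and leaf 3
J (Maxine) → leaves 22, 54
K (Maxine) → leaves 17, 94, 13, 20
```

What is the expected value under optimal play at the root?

C (Maxine): max(53, 14, 20) = 53
B (Minnie): min(53, 20) = 20
E (Chance): 1/2·30 + 1/2·9 = 19.5
F (Maxine): max(20, 19) = 20
G (Maxine): max(6, 64, 2) = 64
H (Maxine): max(87, 92, 10) = 92
D (Minnie): min(19.5, 20, 64, 92) = 19.5
J (Maxine): max(22, 54) = 54
K (Maxine): max(17, 94, 13, 20) = 94
I (Minnie): min(54, 94, 3) = 3
Root (Maxine): max(20, 19.5, 3, 2) = 20

20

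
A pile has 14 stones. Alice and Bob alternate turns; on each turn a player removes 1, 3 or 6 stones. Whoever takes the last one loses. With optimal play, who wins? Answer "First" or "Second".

Second

i:   0  1  2  3  4  5  6  7  8  9 10 11 12 13 14
     W  L  W  L  W  L  W  W  W  W  L  W  L  W  L
Position 14 is L, so the second player wins.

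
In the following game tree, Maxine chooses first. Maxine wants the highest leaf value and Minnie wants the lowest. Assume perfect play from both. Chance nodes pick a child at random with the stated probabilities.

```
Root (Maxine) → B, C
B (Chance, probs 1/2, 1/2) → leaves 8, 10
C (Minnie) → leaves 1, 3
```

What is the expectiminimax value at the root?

9

B (Chance): 1/2·8 + 1/2·10 = 9
C (Minnie): min(1, 3) = 1
Root (Maxine): max(9, 1) = 9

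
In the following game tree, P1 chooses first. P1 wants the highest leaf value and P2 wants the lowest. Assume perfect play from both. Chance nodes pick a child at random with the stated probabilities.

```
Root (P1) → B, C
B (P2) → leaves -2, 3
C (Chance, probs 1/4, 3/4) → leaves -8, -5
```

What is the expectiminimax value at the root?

B (P2): min(-2, 3) = -2
C (Chance): 1/4·-8 + 3/4·-5 = -5.75
Root (P1): max(-2, -5.75) = -2

-2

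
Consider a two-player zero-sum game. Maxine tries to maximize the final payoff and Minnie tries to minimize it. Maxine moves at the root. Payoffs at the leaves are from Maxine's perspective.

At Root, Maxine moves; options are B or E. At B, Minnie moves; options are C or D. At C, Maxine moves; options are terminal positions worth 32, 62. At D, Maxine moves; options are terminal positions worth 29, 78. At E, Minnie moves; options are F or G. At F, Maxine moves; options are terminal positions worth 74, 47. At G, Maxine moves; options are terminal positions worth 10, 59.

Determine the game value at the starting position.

62

C (Maxine): max(32, 62) = 62
D (Maxine): max(29, 78) = 78
B (Minnie): min(62, 78) = 62
F (Maxine): max(74, 47) = 74
G (Maxine): max(10, 59) = 59
E (Minnie): min(74, 59) = 59
Root (Maxine): max(62, 59) = 62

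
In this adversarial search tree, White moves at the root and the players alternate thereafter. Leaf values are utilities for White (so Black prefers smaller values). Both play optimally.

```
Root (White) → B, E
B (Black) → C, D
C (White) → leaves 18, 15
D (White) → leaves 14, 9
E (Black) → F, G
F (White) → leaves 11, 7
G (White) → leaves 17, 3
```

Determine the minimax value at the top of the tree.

C (White): max(18, 15) = 18
D (White): max(14, 9) = 14
B (Black): min(18, 14) = 14
F (White): max(11, 7) = 11
G (White): max(17, 3) = 17
E (Black): min(11, 17) = 11
Root (White): max(14, 11) = 14

14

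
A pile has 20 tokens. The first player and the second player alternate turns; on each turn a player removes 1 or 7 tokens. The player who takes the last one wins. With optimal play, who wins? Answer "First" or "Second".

i:   0  1  2  3  4  5  6  7  8  9 10 11 12 13 14 15 16 17 18 19 20
     L  W  L  W  L  W  L  W  L  W  L  W  L  W  L  W  L  W  L  W  L
Position 20 is L, so the second player wins.

Second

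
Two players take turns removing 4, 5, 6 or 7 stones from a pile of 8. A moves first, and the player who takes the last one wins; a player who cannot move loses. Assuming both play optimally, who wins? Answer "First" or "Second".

First

W/L table (W = player to move can force a win):
i:   0  1  2  3  4  5  6  7  8
     L  L  L  L  W  W  W  W  W
Position 8 is W, so the first player wins.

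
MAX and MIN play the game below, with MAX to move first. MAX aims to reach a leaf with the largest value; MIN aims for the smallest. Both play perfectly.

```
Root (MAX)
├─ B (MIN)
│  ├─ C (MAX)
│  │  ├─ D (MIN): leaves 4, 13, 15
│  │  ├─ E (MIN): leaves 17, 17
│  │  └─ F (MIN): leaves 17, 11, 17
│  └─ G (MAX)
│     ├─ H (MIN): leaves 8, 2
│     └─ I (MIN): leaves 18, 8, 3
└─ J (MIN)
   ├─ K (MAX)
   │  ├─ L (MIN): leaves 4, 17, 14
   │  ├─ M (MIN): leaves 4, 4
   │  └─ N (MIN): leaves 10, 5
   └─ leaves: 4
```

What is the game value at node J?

4

L: min(4, 17, 14) = 4
M: min(4, 4) = 4
N: min(10, 5) = 5
K: max(4, 4, 5) = 5
J: min(5, 4) = 4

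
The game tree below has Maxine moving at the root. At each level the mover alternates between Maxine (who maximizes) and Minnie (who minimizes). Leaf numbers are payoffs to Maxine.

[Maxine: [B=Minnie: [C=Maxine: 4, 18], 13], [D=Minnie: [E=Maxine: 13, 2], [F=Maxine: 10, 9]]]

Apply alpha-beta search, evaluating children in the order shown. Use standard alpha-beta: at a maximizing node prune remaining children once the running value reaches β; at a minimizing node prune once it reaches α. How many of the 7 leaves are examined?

5

C [α=-∞,β=+∞]: v=18
B [α=-∞,β=+∞]: v=13
E [α=13,β=+∞]: v=13
D [α=13,β=+∞]: v=13 after child 1 ≤ α → α-cutoff, skip 1
Root [α=-∞,β=+∞]: v=13
Leaves evaluated: 5 of 7.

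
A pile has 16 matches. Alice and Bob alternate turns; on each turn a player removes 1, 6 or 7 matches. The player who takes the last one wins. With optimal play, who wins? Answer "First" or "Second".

Second

Mark each pile size as W (mover wins) or L (mover loses):
i:   0  1  2  3  4  5  6  7  8  9 10 11 12 13 14 15 16
     L  W  L  W  L  W  W  W  W  W  W  W  L  W  L  W  L
Position 16 is L, so the second player wins.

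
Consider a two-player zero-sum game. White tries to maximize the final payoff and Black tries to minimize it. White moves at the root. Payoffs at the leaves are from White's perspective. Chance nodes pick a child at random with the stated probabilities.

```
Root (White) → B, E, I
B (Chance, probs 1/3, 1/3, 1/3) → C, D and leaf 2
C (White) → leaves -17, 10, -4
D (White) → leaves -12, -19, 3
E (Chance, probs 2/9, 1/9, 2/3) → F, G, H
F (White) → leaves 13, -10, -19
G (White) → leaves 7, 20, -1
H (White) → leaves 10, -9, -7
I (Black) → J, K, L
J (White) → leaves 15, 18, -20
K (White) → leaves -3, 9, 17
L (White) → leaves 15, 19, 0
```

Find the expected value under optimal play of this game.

17

C (White): max(-17, 10, -4) = 10
D (White): max(-12, -19, 3) = 3
B (Chance): 1/3·10 + 1/3·3 + 1/3·2 = 5
F (White): max(13, -10, -19) = 13
G (White): max(7, 20, -1) = 20
H (White): max(10, -9, -7) = 10
E (Chance): 2/9·13 + 1/9·20 + 2/3·10 = 11.78
J (White): max(15, 18, -20) = 18
K (White): max(-3, 9, 17) = 17
L (White): max(15, 19, 0) = 19
I (Black): min(18, 17, 19) = 17
Root (White): max(5, 11.78, 17) = 17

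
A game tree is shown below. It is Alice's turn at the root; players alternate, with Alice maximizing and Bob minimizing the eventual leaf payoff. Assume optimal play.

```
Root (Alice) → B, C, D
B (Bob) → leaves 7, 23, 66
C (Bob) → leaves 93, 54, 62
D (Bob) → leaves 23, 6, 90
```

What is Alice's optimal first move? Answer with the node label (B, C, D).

B (Bob): min(7, 23, 66) = 7
C (Bob): min(93, 54, 62) = 54
D (Bob): min(23, 6, 90) = 6
Root (Alice): max(7, 54, 6) = 54
Alice picks the child with the highest value: C (value 54).

C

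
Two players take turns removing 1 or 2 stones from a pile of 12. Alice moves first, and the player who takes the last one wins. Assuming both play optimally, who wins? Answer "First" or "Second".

Mark each pile size as W (mover wins) or L (mover loses):
i:   0  1  2  3  4  5  6  7  8  9 10 11 12
     L  W  W  L  W  W  L  W  W  L  W  W  L
Position 12 is L, so the second player wins.

Second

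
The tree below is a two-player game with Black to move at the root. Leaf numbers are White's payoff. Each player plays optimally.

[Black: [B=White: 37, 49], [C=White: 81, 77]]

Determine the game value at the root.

49

B (White): max(37, 49) = 49
C (White): max(81, 77) = 81
Root (Black): min(49, 81) = 49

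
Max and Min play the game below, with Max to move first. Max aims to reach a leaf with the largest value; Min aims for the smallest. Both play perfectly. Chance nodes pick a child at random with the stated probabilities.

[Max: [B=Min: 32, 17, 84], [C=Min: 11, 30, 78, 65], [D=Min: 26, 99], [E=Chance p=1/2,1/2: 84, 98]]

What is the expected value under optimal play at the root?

91

B (Min): min(32, 17, 84) = 17
C (Min): min(11, 30, 78, 65) = 11
D (Min): min(26, 99) = 26
E (Chance): 1/2·84 + 1/2·98 = 91
Root (Max): max(17, 11, 26, 91) = 91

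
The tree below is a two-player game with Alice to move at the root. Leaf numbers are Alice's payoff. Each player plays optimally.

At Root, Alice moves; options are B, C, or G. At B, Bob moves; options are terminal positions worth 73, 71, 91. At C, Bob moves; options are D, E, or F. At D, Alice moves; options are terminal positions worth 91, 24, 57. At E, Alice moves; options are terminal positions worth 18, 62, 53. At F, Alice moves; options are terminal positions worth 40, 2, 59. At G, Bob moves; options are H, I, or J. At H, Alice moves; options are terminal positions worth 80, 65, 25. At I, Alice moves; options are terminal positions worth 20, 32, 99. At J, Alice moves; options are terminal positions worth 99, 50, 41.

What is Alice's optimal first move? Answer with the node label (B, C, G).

B (Bob): min(73, 71, 91) = 71
D (Alice): max(91, 24, 57) = 91
E (Alice): max(18, 62, 53) = 62
F (Alice): max(40, 2, 59) = 59
C (Bob): min(91, 62, 59) = 59
H (Alice): max(80, 65, 25) = 80
I (Alice): max(20, 32, 99) = 99
J (Alice): max(99, 50, 41) = 99
G (Bob): min(80, 99, 99) = 80
Root (Alice): max(71, 59, 80) = 80
Alice picks the child with the highest value: G (value 80).

G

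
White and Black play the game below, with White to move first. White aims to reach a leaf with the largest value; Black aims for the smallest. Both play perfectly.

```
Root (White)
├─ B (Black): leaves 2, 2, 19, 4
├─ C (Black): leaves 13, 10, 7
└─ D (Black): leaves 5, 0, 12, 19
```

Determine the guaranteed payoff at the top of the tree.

B (Black): min(2, 2, 19, 4) = 2
C (Black): min(13, 10, 7) = 7
D (Black): min(5, 0, 12, 19) = 0
Root (White): max(2, 7, 0) = 7

7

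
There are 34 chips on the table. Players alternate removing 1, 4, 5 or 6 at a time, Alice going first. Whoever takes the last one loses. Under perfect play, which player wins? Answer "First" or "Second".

First

W/L table (W = player to move can force a win):
i:   0  1  2  3  4  5  6  7  8  9 10 11 12 13 14 15 16 17 18 19 20 21 22 23 24 25 26 27 28 29 30 31 32 33 34
     W  L  W  L  W  W  W  W  W  W  L  W  L  W  W  W  W  W  W  L  W  L  W  W  W  W  W  W  L  W  L  W  W  W  W
Position 34 is W, so the first player wins.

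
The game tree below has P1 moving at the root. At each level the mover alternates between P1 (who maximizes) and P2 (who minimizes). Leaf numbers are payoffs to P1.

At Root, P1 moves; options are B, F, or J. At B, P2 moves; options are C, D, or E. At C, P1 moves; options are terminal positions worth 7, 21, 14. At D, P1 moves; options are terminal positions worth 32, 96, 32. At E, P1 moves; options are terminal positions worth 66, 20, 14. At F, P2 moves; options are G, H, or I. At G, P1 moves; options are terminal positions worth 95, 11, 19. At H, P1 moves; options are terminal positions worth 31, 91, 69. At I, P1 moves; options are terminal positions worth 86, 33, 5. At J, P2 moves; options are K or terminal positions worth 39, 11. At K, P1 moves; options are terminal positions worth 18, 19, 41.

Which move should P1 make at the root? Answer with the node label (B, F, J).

C (P1): max(7, 21, 14) = 21
D (P1): max(32, 96, 32) = 96
E (P1): max(66, 20, 14) = 66
B (P2): min(21, 96, 66) = 21
G (P1): max(95, 11, 19) = 95
H (P1): max(31, 91, 69) = 91
I (P1): max(86, 33, 5) = 86
F (P2): min(95, 91, 86) = 86
K (P1): max(18, 19, 41) = 41
J (P2): min(41, 39, 11) = 11
Root (P1): max(21, 86, 11) = 86
P1 picks the child with the highest value: F (value 86).

F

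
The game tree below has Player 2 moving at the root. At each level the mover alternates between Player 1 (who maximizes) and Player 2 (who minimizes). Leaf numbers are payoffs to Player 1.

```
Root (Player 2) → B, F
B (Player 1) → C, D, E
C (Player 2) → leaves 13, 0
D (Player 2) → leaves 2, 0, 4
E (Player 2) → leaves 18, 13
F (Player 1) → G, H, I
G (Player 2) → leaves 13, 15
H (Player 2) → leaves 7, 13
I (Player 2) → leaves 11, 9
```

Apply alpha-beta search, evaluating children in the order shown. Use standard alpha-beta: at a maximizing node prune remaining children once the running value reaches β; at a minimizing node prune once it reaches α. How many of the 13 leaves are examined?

C [α=-∞,β=+∞]: v=0
D [α=0,β=+∞]: v=0 after child 2 ≤ α → α-cutoff, skip 1
E [α=0,β=+∞]: v=13
B [α=-∞,β=+∞]: v=13
G [α=-∞,β=13]: v=13
F [α=-∞,β=13]: v=13 after child 1 ≥ β → β-cutoff, skip 2
Root [α=-∞,β=+∞]: v=13
Leaves evaluated: 8 of 13.

8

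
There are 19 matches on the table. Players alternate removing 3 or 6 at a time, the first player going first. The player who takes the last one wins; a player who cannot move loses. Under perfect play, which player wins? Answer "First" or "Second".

Positions where the player to move wins (W) vs loses (L):
i:   0  1  2  3  4  5  6  7  8  9 10 11 12 13 14 15 16 17 18 19
     L  L  L  W  W  W  W  W  W  L  L  L  W  W  W  W  W  W  L  L
Position 19 is L, so the second player wins.

Second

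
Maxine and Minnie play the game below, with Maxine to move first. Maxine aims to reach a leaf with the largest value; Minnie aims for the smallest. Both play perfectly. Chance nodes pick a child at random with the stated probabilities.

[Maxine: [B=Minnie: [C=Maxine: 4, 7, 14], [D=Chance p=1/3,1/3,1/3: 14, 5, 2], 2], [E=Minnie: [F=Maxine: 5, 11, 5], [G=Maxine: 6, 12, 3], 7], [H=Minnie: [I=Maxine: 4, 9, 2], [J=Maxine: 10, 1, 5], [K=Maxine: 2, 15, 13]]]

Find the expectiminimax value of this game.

C (Maxine): max(4, 7, 14) = 14
D (Chance): 1/3·14 + 1/3·5 + 1/3·2 = 7
B (Minnie): min(14, 7, 2) = 2
F (Maxine): max(5, 11, 5) = 11
G (Maxine): max(6, 12, 3) = 12
E (Minnie): min(11, 12, 7) = 7
I (Maxine): max(4, 9, 2) = 9
J (Maxine): max(10, 1, 5) = 10
K (Maxine): max(2, 15, 13) = 15
H (Minnie): min(9, 10, 15) = 9
Root (Maxine): max(2, 7, 9) = 9

9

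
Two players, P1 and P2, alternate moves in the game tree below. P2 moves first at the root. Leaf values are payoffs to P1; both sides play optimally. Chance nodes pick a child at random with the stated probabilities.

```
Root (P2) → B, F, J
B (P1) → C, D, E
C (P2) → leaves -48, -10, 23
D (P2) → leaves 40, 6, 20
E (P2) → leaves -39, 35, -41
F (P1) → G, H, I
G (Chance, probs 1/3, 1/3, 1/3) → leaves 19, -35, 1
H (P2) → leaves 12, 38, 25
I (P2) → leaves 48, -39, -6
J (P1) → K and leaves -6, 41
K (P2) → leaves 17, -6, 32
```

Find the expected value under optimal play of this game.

6

C (P2): min(-48, -10, 23) = -48
D (P2): min(40, 6, 20) = 6
E (P2): min(-39, 35, -41) = -41
B (P1): max(-48, 6, -41) = 6
G (Chance): 1/3·19 + 1/3·-35 + 1/3·1 = -5
H (P2): min(12, 38, 25) = 12
I (P2): min(48, -39, -6) = -39
F (P1): max(-5, 12, -39) = 12
K (P2): min(17, -6, 32) = -6
J (P1): max(-6, -6, 41) = 41
Root (P2): min(6, 12, 41) = 6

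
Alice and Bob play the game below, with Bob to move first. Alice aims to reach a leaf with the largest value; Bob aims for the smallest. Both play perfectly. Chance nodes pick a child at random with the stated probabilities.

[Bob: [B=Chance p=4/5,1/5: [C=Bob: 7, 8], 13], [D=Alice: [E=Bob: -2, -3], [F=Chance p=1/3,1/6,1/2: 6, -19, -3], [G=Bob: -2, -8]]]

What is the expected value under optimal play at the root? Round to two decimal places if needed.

C (Bob): min(7, 8) = 7
B (Chance): 4/5·7 + 1/5·13 = 8.2
E (Bob): min(-2, -3) = -3
F (Chance): 1/3·6 + 1/6·-19 + 1/2·-3 = -2.67
G (Bob): min(-2, -8) = -8
D (Alice): max(-3, -2.67, -8) = -2.67
Root (Bob): min(8.2, -2.67) = -2.67

-2.67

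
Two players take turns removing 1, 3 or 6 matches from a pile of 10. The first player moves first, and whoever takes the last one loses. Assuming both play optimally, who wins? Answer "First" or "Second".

Second

i:   0  1  2  3  4  5  6  7  8  9 10
     W  L  W  L  W  L  W  W  W  W  L
Position 10 is L, so the second player wins.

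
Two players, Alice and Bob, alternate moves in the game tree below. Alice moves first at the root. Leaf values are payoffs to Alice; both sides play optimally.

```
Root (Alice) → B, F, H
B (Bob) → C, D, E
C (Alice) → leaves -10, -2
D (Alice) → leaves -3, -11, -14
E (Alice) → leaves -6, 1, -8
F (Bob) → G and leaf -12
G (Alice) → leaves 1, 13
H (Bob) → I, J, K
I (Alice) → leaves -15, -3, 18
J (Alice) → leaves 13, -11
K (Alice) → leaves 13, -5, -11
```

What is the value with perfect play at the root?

C (Alice): max(-10, -2) = -2
D (Alice): max(-3, -11, -14) = -3
E (Alice): max(-6, 1, -8) = 1
B (Bob): min(-2, -3, 1) = -3
G (Alice): max(1, 13) = 13
F (Bob): min(13, -12) = -12
I (Alice): max(-15, -3, 18) = 18
J (Alice): max(13, -11) = 13
K (Alice): max(13, -5, -11) = 13
H (Bob): min(18, 13, 13) = 13
Root (Alice): max(-3, -12, 13) = 13

13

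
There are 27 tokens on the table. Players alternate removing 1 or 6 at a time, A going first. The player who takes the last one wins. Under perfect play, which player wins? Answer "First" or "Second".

First

W/L table (W = player to move can force a win):
i:   0  1  2  3  4  5  6  7  8  9 10 11 12 13 14 15 16 17 18 19 20 21 22 23 24 25 26 27
     L  W  L  W  L  W  W  L  W  L  W  L  W  W  L  W  L  W  L  W  W  L  W  L  W  L  W  W
Position 27 is W, so the first player wins.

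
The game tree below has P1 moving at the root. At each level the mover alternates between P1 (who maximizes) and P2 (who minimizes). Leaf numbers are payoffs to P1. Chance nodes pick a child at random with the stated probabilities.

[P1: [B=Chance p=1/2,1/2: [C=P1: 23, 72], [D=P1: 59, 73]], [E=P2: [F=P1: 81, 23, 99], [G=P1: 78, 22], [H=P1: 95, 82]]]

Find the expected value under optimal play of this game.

C (P1): max(23, 72) = 72
D (P1): max(59, 73) = 73
B (Chance): 1/2·72 + 1/2·73 = 72.5
F (P1): max(81, 23, 99) = 99
G (P1): max(78, 22) = 78
H (P1): max(95, 82) = 95
E (P2): min(99, 78, 95) = 78
Root (P1): max(72.5, 78) = 78

78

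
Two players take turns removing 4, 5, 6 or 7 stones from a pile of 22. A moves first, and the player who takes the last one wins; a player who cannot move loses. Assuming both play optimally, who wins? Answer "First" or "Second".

Second

Mark each pile size as W (mover wins) or L (mover loses):
i:   0  1  2  3  4  5  6  7  8  9 10 11 12 13 14 15 16 17 18 19 20 21 22
     L  L  L  L  W  W  W  W  W  W  W  L  L  L  L  W  W  W  W  W  W  W  L
Position 22 is L, so the second player wins.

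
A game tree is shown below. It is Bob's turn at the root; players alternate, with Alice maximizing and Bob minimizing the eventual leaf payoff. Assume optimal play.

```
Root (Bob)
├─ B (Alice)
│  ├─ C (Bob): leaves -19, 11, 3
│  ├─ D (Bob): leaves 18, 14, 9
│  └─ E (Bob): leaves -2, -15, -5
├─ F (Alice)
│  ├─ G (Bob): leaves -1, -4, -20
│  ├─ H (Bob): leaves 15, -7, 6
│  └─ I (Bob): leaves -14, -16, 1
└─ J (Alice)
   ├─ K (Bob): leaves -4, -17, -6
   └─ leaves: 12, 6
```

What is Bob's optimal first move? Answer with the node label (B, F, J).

F

C (Bob): min(-19, 11, 3) = -19
D (Bob): min(18, 14, 9) = 9
E (Bob): min(-2, -15, -5) = -15
B (Alice): max(-19, 9, -15) = 9
G (Bob): min(-1, -4, -20) = -20
H (Bob): min(15, -7, 6) = -7
I (Bob): min(-14, -16, 1) = -16
F (Alice): max(-20, -7, -16) = -7
K (Bob): min(-4, -17, -6) = -17
J (Alice): max(-17, 12, 6) = 12
Root (Bob): min(9, -7, 12) = -7
Bob picks the child with the lowest value: F (value -7).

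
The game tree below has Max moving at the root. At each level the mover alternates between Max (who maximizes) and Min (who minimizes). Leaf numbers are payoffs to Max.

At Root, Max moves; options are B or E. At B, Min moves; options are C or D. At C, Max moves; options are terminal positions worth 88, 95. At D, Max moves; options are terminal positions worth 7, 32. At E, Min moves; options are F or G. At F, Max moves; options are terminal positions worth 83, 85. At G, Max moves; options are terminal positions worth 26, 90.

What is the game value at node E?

85

F: max(83, 85) = 85
G: max(26, 90) = 90
E: min(85, 90) = 85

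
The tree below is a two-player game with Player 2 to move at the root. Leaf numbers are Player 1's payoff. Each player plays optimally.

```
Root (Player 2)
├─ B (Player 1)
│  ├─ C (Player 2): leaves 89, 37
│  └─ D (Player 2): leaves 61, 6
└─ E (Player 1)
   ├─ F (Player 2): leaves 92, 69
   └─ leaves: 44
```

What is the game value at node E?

69

F: min(92, 69) = 69
E: max(69, 44) = 69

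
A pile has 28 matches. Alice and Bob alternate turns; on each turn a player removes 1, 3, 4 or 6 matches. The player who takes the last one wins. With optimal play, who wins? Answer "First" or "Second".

Mark each pile size as W (mover wins) or L (mover loses):
i:   0  1  2  3  4  5  6  7  8  9 10 11 12 13 14 15 16 17 18 19 20 21 22 23 24 25 26 27 28
     L  W  L  W  W  W  W  L  W  L  W  W  W  W  L  W  L  W  W  W  W  L  W  L  W  W  W  W  L
Position 28 is L, so the second player wins.

Second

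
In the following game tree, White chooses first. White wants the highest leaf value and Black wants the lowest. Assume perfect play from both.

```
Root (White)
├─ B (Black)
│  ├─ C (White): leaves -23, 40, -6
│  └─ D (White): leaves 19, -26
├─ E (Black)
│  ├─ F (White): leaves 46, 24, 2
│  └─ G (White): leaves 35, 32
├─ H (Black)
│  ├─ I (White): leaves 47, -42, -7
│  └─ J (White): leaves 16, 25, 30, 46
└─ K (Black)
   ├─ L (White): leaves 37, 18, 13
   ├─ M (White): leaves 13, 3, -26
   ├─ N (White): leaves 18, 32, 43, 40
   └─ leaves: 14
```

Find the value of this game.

46

C (White): max(-23, 40, -6) = 40
D (White): max(19, -26) = 19
B (Black): min(40, 19) = 19
F (White): max(46, 24, 2) = 46
G (White): max(35, 32) = 35
E (Black): min(46, 35) = 35
I (White): max(47, -42, -7) = 47
J (White): max(16, 25, 30, 46) = 46
H (Black): min(47, 46) = 46
L (White): max(37, 18, 13) = 37
M (White): max(13, 3, -26) = 13
N (White): max(18, 32, 43, 40) = 43
K (Black): min(37, 13, 43, 14) = 13
Root (White): max(19, 35, 46, 13) = 46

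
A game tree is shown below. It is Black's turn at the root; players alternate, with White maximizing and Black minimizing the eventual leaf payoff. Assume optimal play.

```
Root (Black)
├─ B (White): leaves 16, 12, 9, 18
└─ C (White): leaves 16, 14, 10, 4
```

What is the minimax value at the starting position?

B (White): max(16, 12, 9, 18) = 18
C (White): max(16, 14, 10, 4) = 16
Root (Black): min(18, 16) = 16

16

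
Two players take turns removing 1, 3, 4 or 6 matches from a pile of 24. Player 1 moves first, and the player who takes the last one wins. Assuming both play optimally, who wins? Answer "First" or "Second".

First

Compute winning (W) and losing (L) positions by backward induction:
i:   0  1  2  3  4  5  6  7  8  9 10 11 12 13 14 15 16 17 18 19 20 21 22 23 24
     L  W  L  W  W  W  W  L  W  L  W  W  W  W  L  W  L  W  W  W  W  L  W  L  W
Position 24 is W, so the first player wins.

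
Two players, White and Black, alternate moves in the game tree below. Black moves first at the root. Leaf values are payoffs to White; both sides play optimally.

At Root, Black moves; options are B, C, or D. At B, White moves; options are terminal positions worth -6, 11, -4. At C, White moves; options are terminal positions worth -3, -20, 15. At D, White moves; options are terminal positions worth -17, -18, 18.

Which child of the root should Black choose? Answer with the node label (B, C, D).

B (White): max(-6, 11, -4) = 11
C (White): max(-3, -20, 15) = 15
D (White): max(-17, -18, 18) = 18
Root (Black): min(11, 15, 18) = 11
Black picks the child with the lowest value: B (value 11).

B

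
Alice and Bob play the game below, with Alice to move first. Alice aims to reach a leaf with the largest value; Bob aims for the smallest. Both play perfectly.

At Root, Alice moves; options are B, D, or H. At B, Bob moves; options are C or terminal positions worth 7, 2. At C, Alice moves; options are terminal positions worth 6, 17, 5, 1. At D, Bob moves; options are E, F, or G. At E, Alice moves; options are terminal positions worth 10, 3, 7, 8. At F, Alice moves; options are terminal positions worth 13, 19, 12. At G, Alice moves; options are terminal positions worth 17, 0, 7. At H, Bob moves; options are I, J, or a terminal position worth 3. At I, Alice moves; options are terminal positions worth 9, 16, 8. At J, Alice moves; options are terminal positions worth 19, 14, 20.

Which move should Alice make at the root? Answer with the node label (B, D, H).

C (Alice): max(6, 17, 5, 1) = 17
B (Bob): min(17, 7, 2) = 2
E (Alice): max(10, 3, 7, 8) = 10
F (Alice): max(13, 19, 12) = 19
G (Alice): max(17, 0, 7) = 17
D (Bob): min(10, 19, 17) = 10
I (Alice): max(9, 16, 8) = 16
J (Alice): max(19, 14, 20) = 20
H (Bob): min(16, 20, 3) = 3
Root (Alice): max(2, 10, 3) = 10
Alice picks the child with the highest value: D (value 10).

D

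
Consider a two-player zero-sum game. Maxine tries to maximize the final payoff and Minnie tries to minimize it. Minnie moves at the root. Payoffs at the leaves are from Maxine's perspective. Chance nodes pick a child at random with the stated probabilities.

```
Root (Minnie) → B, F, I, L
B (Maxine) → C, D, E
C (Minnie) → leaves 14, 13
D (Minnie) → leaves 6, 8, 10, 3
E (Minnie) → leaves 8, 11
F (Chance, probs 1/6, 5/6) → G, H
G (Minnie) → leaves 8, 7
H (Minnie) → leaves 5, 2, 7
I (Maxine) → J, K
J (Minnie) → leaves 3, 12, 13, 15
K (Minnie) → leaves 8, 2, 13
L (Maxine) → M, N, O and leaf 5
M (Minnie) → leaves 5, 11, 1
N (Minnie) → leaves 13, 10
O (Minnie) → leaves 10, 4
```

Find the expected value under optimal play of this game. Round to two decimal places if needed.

2.83

C (Minnie): min(14, 13) = 13
D (Minnie): min(6, 8, 10, 3) = 3
E (Minnie): min(8, 11) = 8
B (Maxine): max(13, 3, 8) = 13
G (Minnie): min(8, 7) = 7
H (Minnie): min(5, 2, 7) = 2
F (Chance): 1/6·7 + 5/6·2 = 2.83
J (Minnie): min(3, 12, 13, 15) = 3
K (Minnie): min(8, 2, 13) = 2
I (Maxine): max(3, 2) = 3
M (Minnie): min(5, 11, 1) = 1
N (Minnie): min(13, 10) = 10
O (Minnie): min(10, 4) = 4
L (Maxine): max(1, 10, 4, 5) = 10
Root (Minnie): min(13, 2.83, 3, 10) = 2.83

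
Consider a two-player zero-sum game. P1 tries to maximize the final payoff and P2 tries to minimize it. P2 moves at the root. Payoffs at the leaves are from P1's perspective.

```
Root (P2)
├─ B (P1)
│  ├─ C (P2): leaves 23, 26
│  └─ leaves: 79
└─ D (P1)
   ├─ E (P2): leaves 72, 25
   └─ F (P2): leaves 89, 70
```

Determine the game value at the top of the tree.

C (P2): min(23, 26) = 23
B (P1): max(23, 79) = 79
E (P2): min(72, 25) = 25
F (P2): min(89, 70) = 70
D (P1): max(25, 70) = 70
Root (P2): min(79, 70) = 70

70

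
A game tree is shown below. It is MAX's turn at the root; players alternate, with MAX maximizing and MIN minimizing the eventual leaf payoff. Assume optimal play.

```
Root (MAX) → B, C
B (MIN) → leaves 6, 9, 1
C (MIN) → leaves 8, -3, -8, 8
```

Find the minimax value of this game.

1

B (MIN): min(6, 9, 1) = 1
C (MIN): min(8, -3, -8, 8) = -8
Root (MAX): max(1, -8) = 1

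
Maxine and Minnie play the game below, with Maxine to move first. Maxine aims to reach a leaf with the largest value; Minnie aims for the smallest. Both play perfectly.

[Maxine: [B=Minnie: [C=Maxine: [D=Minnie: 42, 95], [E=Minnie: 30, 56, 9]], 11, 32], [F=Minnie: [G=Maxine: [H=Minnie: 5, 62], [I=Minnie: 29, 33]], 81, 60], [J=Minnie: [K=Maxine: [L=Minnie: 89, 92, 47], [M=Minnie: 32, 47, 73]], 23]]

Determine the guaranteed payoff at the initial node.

29

D (Minnie): min(42, 95) = 42
E (Minnie): min(30, 56, 9) = 9
C (Maxine): max(42, 9) = 42
B (Minnie): min(42, 11, 32) = 11
H (Minnie): min(5, 62) = 5
I (Minnie): min(29, 33) = 29
G (Maxine): max(5, 29) = 29
F (Minnie): min(29, 81, 60) = 29
L (Minnie): min(89, 92, 47) = 47
M (Minnie): min(32, 47, 73) = 32
K (Maxine): max(47, 32) = 47
J (Minnie): min(47, 23) = 23
Root (Maxine): max(11, 29, 23) = 29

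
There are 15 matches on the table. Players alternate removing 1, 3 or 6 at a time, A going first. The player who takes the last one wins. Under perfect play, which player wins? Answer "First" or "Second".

W/L table (W = player to move can force a win):
i:   0  1  2  3  4  5  6  7  8  9 10 11 12 13 14 15
     L  W  L  W  L  W  W  W  W  L  W  L  W  L  W  W
Position 15 is W, so the first player wins.

First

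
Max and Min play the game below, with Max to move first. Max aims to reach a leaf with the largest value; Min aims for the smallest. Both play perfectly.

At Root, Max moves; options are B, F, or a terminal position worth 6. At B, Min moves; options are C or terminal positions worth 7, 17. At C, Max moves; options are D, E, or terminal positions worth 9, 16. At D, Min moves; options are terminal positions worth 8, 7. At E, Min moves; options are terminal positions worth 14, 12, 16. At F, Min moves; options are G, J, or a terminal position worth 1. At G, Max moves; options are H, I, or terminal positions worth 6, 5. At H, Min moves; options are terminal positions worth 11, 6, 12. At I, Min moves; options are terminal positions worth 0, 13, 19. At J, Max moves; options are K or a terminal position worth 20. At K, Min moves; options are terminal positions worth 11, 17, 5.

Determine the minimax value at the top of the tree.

7

D (Min): min(8, 7) = 7
E (Min): min(14, 12, 16) = 12
C (Max): max(7, 12, 9, 16) = 16
B (Min): min(16, 7, 17) = 7
H (Min): min(11, 6, 12) = 6
I (Min): min(0, 13, 19) = 0
G (Max): max(6, 0, 6, 5) = 6
K (Min): min(11, 17, 5) = 5
J (Max): max(5, 20) = 20
F (Min): min(6, 20, 1) = 1
Root (Max): max(7, 1, 6) = 7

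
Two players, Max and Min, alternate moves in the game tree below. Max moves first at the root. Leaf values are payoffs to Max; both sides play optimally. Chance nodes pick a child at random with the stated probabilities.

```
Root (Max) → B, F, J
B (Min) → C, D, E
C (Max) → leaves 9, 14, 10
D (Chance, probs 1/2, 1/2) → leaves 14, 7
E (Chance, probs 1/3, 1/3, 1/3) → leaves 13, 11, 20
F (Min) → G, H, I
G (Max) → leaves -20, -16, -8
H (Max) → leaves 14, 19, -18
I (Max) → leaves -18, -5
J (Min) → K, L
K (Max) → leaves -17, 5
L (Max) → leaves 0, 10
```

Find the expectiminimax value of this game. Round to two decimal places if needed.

C (Max): max(9, 14, 10) = 14
D (Chance): 1/2·14 + 1/2·7 = 10.5
E (Chance): 1/3·13 + 1/3·11 + 1/3·20 = 14.67
B (Min): min(14, 10.5, 14.67) = 10.5
G (Max): max(-20, -16, -8) = -8
H (Max): max(14, 19, -18) = 19
I (Max): max(-18, -5) = -5
F (Min): min(-8, 19, -5) = -8
K (Max): max(-17, 5) = 5
L (Max): max(0, 10) = 10
J (Min): min(5, 10) = 5
Root (Max): max(10.5, -8, 5) = 10.5

10.5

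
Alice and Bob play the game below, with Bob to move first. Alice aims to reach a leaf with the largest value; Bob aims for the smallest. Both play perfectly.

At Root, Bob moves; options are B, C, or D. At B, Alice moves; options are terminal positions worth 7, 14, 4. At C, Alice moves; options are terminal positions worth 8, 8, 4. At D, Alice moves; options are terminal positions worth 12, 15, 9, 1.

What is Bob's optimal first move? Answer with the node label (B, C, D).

B (Alice): max(7, 14, 4) = 14
C (Alice): max(8, 8, 4) = 8
D (Alice): max(12, 15, 9, 1) = 15
Root (Bob): min(14, 8, 15) = 8
Bob picks the child with the lowest value: C (value 8).

C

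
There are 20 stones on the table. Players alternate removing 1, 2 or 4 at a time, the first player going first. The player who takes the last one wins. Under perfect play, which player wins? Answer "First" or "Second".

First

i:   0  1  2  3  4  5  6  7  8  9 10 11 12 13 14 15 16 17 18 19 20
     L  W  W  L  W  W  L  W  W  L  W  W  L  W  W  L  W  W  L  W  W
Position 20 is W, so the first player wins.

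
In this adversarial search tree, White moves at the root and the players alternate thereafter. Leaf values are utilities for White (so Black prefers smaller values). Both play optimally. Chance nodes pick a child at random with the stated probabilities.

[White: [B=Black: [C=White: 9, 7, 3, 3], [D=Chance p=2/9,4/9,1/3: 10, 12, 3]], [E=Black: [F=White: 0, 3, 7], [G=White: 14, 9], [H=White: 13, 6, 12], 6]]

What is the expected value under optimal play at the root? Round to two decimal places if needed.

8.56

C (White): max(9, 7, 3, 3) = 9
D (Chance): 2/9·10 + 4/9·12 + 1/3·3 = 8.56
B (Black): min(9, 8.56) = 8.56
F (White): max(0, 3, 7) = 7
G (White): max(14, 9) = 14
H (White): max(13, 6, 12) = 13
E (Black): min(7, 14, 13, 6) = 6
Root (White): max(8.56, 6) = 8.56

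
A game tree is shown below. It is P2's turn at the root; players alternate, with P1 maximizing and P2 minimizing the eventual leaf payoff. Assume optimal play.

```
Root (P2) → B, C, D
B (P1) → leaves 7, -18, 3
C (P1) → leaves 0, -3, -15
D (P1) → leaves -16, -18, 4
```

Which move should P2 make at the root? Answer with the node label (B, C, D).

B (P1): max(7, -18, 3) = 7
C (P1): max(0, -3, -15) = 0
D (P1): max(-16, -18, 4) = 4
Root (P2): min(7, 0, 4) = 0
P2 picks the child with the lowest value: C (value 0).

C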